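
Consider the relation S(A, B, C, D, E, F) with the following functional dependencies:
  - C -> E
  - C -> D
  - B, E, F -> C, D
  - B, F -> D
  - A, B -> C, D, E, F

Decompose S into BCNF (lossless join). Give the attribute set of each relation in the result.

{A, B, C, F}; {C, D, E}

Candidate key of the original relation: {A, B}.
Within {A, B, C, D, E, F}: {C}⁺ ∩ {A, B, C, D, E, F} = {C, D, E}, not the whole set, so C -> D, E violates BCNF; decompose into {C, D, E} and {A, B, C, F}.
{C, D, E} is in BCNF.
{A, B, C, F} is in BCNF.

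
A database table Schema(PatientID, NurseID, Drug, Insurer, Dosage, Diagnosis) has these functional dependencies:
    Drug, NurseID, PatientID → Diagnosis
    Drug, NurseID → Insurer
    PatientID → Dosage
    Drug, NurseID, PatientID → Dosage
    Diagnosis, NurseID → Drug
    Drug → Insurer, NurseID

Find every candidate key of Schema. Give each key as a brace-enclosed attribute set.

Attributes never on any right-hand side: {PatientID} — every candidate key must contain it.
{Drug, PatientID}⁺ = {Diagnosis, Dosage, Drug, Insurer, NurseID, PatientID} — all of the relation — so {Drug, PatientID} is a candidate key.
{Diagnosis, NurseID, PatientID}⁺ = {Diagnosis, Dosage, Drug, Insurer, NurseID, PatientID} — all of the relation — so {Diagnosis, NurseID, PatientID} is a candidate key.
These are minimal and exhaustive — every other superkey contains one of them.

{Diagnosis, NurseID, PatientID}, {Drug, PatientID}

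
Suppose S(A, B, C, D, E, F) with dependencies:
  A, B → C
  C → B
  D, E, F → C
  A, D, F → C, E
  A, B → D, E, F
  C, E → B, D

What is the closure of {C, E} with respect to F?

Start with {C, E}.
C → B applies; add {B} → now {B, C, E}.
C, E → B, D applies; add {D} → now {B, C, D, E}.
No further FD applies.

{B, C, D, E}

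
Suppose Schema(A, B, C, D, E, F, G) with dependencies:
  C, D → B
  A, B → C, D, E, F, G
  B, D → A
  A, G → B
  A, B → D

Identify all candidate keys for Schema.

{A, B}, {A, G}, {B, D}, {C, D}

{A, B}⁺ = {A, B, C, D, E, F, G} — all of the relation — so {A, B} is a candidate key.
{A, G}⁺ = {A, B, C, D, E, F, G} — all of the relation — so {A, G} is a candidate key.
{B, D}⁺ = {A, B, C, D, E, F, G} — all of the relation — so {B, D} is a candidate key.
{C, D}⁺ = {A, B, C, D, E, F, G} — all of the relation — so {C, D} is a candidate key.
No proper subset of any of these is a key, and no other minimal superkey exists.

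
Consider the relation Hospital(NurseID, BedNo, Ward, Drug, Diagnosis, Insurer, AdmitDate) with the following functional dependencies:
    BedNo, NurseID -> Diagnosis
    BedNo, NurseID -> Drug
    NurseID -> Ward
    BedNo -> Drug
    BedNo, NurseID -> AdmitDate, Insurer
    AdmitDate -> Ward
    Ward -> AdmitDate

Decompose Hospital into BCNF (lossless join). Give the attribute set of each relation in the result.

Candidate key of the original relation: {BedNo, NurseID}.
In {AdmitDate, BedNo, Diagnosis, Drug, Insurer, NurseID, Ward}, {NurseID} is not a superkey ({NurseID}⁺ restricted to this set is {AdmitDate, NurseID, Ward}), so split on NurseID -> AdmitDate, Ward into {AdmitDate, NurseID, Ward} and {BedNo, Diagnosis, Drug, Insurer, NurseID}.
In {AdmitDate, NurseID, Ward}, {AdmitDate} is not a superkey ({AdmitDate}⁺ restricted to this set is {AdmitDate, Ward}), so split on AdmitDate -> Ward into {AdmitDate, Ward} and {AdmitDate, NurseID}.
{AdmitDate, Ward} is in BCNF.
{AdmitDate, NurseID} is in BCNF.
In {BedNo, Diagnosis, Drug, Insurer, NurseID}, {BedNo} is not a superkey ({BedNo}⁺ restricted to this set is {BedNo, Drug}), so split on BedNo -> Drug into {BedNo, Drug} and {BedNo, Diagnosis, Insurer, NurseID}.
{BedNo, Drug} is in BCNF.
{BedNo, Diagnosis, Insurer, NurseID} is in BCNF.

{AdmitDate, NurseID}; {AdmitDate, Ward}; {BedNo, Diagnosis, Insurer, NurseID}; {BedNo, Drug}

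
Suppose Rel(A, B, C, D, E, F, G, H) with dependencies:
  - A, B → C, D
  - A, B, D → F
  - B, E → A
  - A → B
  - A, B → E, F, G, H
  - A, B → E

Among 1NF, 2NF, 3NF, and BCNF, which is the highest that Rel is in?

Candidate keys: {A}, {B, E}. Prime attributes: {A, B, E}.
Every FD has a superkey on the left, so the relation is in BCNF.

BCNF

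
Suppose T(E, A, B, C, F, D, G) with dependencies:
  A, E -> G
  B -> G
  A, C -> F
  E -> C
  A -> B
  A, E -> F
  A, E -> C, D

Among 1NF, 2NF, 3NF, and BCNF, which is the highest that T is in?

1NF

Candidate key: {A, E}. Prime attributes: {A, E}.
For B -> G we have {B}⁺ = {B, G}; {B} is not a superkey, so BCNF fails.
B -> G has non-prime {G} on the right and a non-superkey on the left, so 3NF fails.
{A} is a proper subset of the key {A, E}, and {A}⁺ contains the non-prime attributes {B, G} — a partial dependency, so 2NF is violated.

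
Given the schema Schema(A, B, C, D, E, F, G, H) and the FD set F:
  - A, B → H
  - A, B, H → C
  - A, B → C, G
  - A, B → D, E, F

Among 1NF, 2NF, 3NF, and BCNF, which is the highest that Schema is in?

BCNF

Candidate key: {A, B}. Prime attributes: {A, B}.
Each dependency's left side is a superkey — BCNF holds.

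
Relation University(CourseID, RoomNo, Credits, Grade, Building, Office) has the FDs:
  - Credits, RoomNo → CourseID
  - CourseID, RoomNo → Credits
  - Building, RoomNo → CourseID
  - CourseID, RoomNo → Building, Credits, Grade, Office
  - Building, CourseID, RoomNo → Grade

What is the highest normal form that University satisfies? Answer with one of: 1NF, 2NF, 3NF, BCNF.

BCNF

Candidate keys: {Building, RoomNo}, {CourseID, RoomNo}, {Credits, RoomNo}. Prime attributes: {Building, CourseID, Credits, RoomNo}.
Each dependency's left side is a superkey — BCNF holds.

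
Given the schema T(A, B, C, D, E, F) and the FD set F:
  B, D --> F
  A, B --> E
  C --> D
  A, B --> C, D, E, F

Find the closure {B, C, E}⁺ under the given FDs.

Start with {B, C, E}.
C --> D applies; add {D} → now {B, C, D, E}.
B, D --> F applies; add {F} → now {B, C, D, E, F}.
No further FD applies.

{B, C, D, E, F}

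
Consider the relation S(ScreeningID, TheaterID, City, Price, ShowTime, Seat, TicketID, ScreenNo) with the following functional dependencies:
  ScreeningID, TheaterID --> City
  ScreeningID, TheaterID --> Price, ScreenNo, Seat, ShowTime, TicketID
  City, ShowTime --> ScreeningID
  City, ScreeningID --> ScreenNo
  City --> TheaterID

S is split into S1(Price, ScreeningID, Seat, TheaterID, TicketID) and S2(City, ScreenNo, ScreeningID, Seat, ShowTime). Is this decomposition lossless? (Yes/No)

No

S1 ∩ S2 = {ScreeningID, Seat}; its closure under F is {ScreeningID, Seat}.
S1 ⊄ {ScreeningID, Seat} and S2 ⊄ {ScreeningID, Seat}, so the split is lossy.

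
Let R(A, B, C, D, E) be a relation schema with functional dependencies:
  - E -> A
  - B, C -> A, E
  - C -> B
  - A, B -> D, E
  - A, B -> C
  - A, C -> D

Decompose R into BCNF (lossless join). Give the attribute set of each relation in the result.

Candidate keys of the original relation: {A, B}, {B, E}, {C}.
Within {A, B, C, D, E}: {E}⁺ ∩ {A, B, C, D, E} = {A, E}, not the whole set, so E -> A violates BCNF; decompose into {A, E} and {B, C, D, E}.
{A, E} is in BCNF.
{B, C, D, E} is in BCNF.

{A, E}; {B, C, D, E}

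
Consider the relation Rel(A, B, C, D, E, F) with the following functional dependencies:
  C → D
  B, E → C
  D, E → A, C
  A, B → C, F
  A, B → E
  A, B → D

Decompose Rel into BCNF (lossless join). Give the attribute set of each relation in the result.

Candidate keys of the original relation: {A, B}, {B, E}.
In {A, B, C, D, E, F}, {C} is not a superkey ({C}⁺ restricted to this set is {C, D}), so split on C → D into {C, D} and {A, B, C, E, F}.
{C, D}: every determinant is a superkey — BCNF.
In {A, B, C, E, F}, {C, E} is not a superkey ({C, E}⁺ restricted to this set is {A, C, E}), so split on C, E → A into {A, C, E} and {B, C, E, F}.
{A, C, E}: every determinant is a superkey — BCNF.
{B, C, E, F}: every determinant is a superkey — BCNF.

{A, C, E}; {B, C, E, F}; {C, D}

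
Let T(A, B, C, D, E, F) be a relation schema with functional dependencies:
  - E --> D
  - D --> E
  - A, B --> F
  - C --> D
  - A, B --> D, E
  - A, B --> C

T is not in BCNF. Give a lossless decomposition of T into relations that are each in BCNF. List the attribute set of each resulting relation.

Candidate key of the original relation: {A, B}.
{A, B, C, D, E, F}: {E} determines {D, E} here but is not a superkey — split on E --> D, giving {D, E} and {A, B, C, E, F}.
{D, E} has no BCNF violation.
{A, B, C, E, F}: {C} determines {C, E} here but is not a superkey — split on C --> E, giving {C, E} and {A, B, C, F}.
{C, E} has no BCNF violation.
{A, B, C, F} has no BCNF violation.

{A, B, C, F}; {C, E}; {D, E}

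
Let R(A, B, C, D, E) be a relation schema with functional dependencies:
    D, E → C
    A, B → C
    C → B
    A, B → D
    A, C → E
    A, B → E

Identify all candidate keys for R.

{A, B}, {A, C}, {A, D, E}

Attributes never on any right-hand side: {A} — every candidate key must contain it.
{A, B} is a candidate key since {A, B}⁺ = {A, B, C, D, E} covers every attribute.
{A, C} is a candidate key since {A, C}⁺ = {A, B, C, D, E} covers every attribute.
{A, D, E} is a candidate key since {A, D, E}⁺ = {A, B, C, D, E} covers every attribute.
Any other superkey properly contains one of these, so there are no further candidate keys.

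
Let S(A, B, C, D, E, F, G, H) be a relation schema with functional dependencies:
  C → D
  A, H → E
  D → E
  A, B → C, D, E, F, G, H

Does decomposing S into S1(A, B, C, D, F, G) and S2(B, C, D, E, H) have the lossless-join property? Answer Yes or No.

No

Common attributes: {B, C, D}; their closure is {B, C, D, E}.
S1 ⊄ {B, C, D, E} and S2 ⊄ {B, C, D, E}, so the split is lossy.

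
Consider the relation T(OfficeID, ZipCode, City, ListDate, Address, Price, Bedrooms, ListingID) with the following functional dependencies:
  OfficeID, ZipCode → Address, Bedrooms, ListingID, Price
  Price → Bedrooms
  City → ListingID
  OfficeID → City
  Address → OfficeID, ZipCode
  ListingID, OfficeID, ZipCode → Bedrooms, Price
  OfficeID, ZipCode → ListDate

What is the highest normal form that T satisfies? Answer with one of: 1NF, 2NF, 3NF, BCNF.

1NF

Candidate keys: {Address}, {OfficeID, ZipCode}. Prime attributes: {Address, OfficeID, ZipCode}.
Price → Bedrooms breaks BCNF: {Price}⁺ = {Bedrooms, Price}, so {Price} is not a superkey.
Because {Bedrooms} is non-prime and the left side of Price → Bedrooms is not a superkey, the relation is not in 3NF.
Since {OfficeID} ⊂ {OfficeID, ZipCode} and {OfficeID}⁺ ⊇ {City, ListingID} with {City, ListingID} non-prime, there is a partial dependency; 2NF fails.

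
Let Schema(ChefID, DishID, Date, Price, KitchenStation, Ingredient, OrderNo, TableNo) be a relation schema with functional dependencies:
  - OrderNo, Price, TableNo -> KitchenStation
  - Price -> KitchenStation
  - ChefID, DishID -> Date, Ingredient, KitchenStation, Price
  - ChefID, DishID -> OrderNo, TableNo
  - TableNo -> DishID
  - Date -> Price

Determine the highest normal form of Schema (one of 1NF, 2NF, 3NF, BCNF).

2NF

Candidate keys: {ChefID, DishID}, {ChefID, TableNo}. Prime attributes: {ChefID, DishID, TableNo}.
OrderNo, Price, TableNo -> KitchenStation breaks BCNF: {OrderNo, Price, TableNo}⁺ = {DishID, KitchenStation, OrderNo, Price, TableNo}, so {OrderNo, Price, TableNo} is not a superkey.
OrderNo, Price, TableNo -> KitchenStation has non-prime {KitchenStation} on the right and a non-superkey on the left, so 3NF fails.
No non-prime attribute depends on a proper subset of any candidate key, so 2NF holds.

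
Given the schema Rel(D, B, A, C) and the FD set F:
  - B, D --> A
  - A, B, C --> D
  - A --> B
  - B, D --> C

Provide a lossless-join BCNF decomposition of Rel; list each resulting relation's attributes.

{A, B}; {A, C, D}

Candidate keys of the original relation: {A, C}, {A, D}, {B, D}.
In {A, B, C, D}, {A} is not a superkey ({A}⁺ restricted to this set is {A, B}), so split on A --> B into {A, B} and {A, C, D}.
{A, B} has no BCNF violation.
{A, C, D} has no BCNF violation.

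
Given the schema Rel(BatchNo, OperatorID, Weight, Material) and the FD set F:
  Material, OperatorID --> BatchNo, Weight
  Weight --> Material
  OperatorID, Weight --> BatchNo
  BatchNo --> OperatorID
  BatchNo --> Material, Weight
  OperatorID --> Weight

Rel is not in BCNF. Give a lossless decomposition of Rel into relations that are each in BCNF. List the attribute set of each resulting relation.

Candidate keys of the original relation: {BatchNo}, {OperatorID}.
Within {BatchNo, Material, OperatorID, Weight}: {Weight}⁺ ∩ {BatchNo, Material, OperatorID, Weight} = {Material, Weight}, not the whole set, so Weight --> Material violates BCNF; decompose into {Material, Weight} and {BatchNo, OperatorID, Weight}.
{Material, Weight}: every determinant is a superkey — BCNF.
{BatchNo, OperatorID, Weight}: every determinant is a superkey — BCNF.

{BatchNo, OperatorID, Weight}; {Material, Weight}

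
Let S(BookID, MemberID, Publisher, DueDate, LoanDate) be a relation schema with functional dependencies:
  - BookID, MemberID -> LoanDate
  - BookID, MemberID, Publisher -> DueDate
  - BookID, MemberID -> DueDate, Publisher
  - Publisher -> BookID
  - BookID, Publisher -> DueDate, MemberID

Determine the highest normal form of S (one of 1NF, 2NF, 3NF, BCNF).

Candidate keys: {BookID, MemberID}, {Publisher}. Prime attributes: {BookID, MemberID, Publisher}.
Each dependency's left side is a superkey — BCNF holds.

BCNF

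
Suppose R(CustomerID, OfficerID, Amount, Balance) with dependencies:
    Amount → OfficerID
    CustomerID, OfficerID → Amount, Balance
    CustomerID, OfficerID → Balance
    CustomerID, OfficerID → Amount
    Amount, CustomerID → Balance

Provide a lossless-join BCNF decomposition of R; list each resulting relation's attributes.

Candidate keys of the original relation: {Amount, CustomerID}, {CustomerID, OfficerID}.
{Amount, Balance, CustomerID, OfficerID}: {Amount} determines {Amount, OfficerID} here but is not a superkey — split on Amount → OfficerID, giving {Amount, OfficerID} and {Amount, Balance, CustomerID}.
{Amount, OfficerID}: every determinant is a superkey — BCNF.
{Amount, Balance, CustomerID}: every determinant is a superkey — BCNF.

{Amount, Balance, CustomerID}; {Amount, OfficerID}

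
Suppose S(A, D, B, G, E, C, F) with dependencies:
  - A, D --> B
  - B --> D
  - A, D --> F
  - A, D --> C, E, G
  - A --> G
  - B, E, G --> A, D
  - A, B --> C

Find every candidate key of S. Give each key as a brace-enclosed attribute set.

{A, B}⁺ = {A, B, C, D, E, F, G} — all of the relation — so {A, B} is a candidate key.
{A, D}⁺ = {A, B, C, D, E, F, G} — all of the relation — so {A, D} is a candidate key.
{B, E, G}⁺ = {A, B, C, D, E, F, G} — all of the relation — so {B, E, G} is a candidate key.
No proper subset of any of these is a key, and no other minimal superkey exists.

{A, B}, {A, D}, {B, E, G}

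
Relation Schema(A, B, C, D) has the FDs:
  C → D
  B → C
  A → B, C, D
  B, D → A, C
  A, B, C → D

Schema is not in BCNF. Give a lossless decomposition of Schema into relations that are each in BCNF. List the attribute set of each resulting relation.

{A, B, C}; {C, D}

Candidate keys of the original relation: {A}, {B}.
Within {A, B, C, D}: {C}⁺ ∩ {A, B, C, D} = {C, D}, not the whole set, so C → D violates BCNF; decompose into {C, D} and {A, B, C}.
{C, D} is in BCNF.
{A, B, C} is in BCNF.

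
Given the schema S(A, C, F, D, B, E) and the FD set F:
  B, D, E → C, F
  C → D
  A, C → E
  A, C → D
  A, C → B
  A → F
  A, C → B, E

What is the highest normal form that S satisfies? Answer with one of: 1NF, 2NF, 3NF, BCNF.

Candidate keys: {A, B, D, E}, {A, C}. Prime attributes: {A, B, C, D, E}.
B, D, E → C, F breaks BCNF: {B, D, E}⁺ = {B, C, D, E, F}, so {B, D, E} is not a superkey.
B, D, E → C, F has non-prime {F} on the right and a non-superkey on the left, so 3NF fails.
Since {A} ⊂ {A, C} and {A}⁺ ⊇ {F} with {F} non-prime, there is a partial dependency; 2NF fails.

1NF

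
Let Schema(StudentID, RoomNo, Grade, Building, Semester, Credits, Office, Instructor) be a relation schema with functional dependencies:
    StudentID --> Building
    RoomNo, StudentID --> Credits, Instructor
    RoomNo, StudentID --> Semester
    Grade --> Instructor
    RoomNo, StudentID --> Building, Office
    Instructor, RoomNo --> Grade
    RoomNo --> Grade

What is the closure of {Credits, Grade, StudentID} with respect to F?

Start with {Credits, Grade, StudentID}.
StudentID --> Building applies; add {Building} → now {Building, Credits, Grade, StudentID}.
Grade --> Instructor applies; add {Instructor} → now {Building, Credits, Grade, Instructor, StudentID}.
No further FD applies.

{Building, Credits, Grade, Instructor, StudentID}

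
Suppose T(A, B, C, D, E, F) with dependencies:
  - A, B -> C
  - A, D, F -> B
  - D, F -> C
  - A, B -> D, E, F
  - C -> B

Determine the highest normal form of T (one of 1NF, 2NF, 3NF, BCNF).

3NF

Candidate keys: {A, B}, {A, C}, {A, D, F}. Prime attributes: {A, B, C, D, F}.
D, F -> C: {D, F}⁺ = {B, C, D, F}, which is not all of the attributes, so the left side is not a superkey — BCNF is violated.
Since {C} ⊆ prime attributes and every other non-superkey FD also has a prime right side, the schema is in 3NF.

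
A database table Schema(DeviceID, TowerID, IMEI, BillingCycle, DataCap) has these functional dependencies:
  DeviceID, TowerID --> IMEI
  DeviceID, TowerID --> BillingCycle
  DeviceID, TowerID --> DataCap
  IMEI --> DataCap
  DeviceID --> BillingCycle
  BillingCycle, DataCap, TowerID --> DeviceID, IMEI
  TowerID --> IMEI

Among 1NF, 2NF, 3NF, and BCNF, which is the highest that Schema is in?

1NF

Candidate keys: {BillingCycle, TowerID}, {DeviceID, TowerID}. Prime attributes: {BillingCycle, DeviceID, TowerID}.
IMEI --> DataCap breaks BCNF: {IMEI}⁺ = {DataCap, IMEI}, so {IMEI} is not a superkey.
IMEI --> DataCap has non-prime {DataCap} on the right and a non-superkey on the left, so 3NF fails.
Since {TowerID} ⊂ {BillingCycle, TowerID} and {TowerID}⁺ ⊇ {DataCap, IMEI} with {DataCap, IMEI} non-prime, there is a partial dependency; 2NF fails.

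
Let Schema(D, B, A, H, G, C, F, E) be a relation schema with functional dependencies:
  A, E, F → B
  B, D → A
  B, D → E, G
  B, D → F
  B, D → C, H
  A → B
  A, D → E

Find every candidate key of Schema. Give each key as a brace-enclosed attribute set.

No FD produces {D}, so it must be in every candidate key.
{A, D}⁺ = {A, B, C, D, E, F, G, H}, which is every attribute, so {A, D} is a candidate key.
{B, D}⁺ = {A, B, C, D, E, F, G, H}, which is every attribute, so {B, D} is a candidate key.
These are minimal and exhaustive — every other superkey contains one of them.

{A, D}, {B, D}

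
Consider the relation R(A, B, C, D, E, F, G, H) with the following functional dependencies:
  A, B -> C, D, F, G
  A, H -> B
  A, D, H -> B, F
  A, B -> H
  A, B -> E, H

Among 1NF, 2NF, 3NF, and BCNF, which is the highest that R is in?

BCNF

Candidate keys: {A, B}, {A, H}. Prime attributes: {A, B, H}.
Each dependency's left side is a superkey — BCNF holds.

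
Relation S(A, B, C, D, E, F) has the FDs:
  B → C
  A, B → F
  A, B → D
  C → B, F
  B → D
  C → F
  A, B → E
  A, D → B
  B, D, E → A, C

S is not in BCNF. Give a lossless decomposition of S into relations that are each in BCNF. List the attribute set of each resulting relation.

Candidate keys of the original relation: {A, B}, {A, C}, {A, D}, {B, E}, {C, E}.
Within {A, B, C, D, E, F}: {B}⁺ ∩ {A, B, C, D, E, F} = {B, C, D, F}, not the whole set, so B → C, D, F violates BCNF; decompose into {B, C, D, F} and {A, B, E}.
{B, C, D, F}: every determinant is a superkey — BCNF.
{A, B, E}: every determinant is a superkey — BCNF.

{A, B, E}; {B, C, D, F}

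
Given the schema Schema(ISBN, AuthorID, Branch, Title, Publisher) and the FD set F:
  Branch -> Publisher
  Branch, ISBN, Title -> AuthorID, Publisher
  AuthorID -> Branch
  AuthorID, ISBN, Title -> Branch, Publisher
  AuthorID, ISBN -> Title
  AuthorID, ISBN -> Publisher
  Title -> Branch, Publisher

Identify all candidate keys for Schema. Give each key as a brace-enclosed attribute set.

{AuthorID, ISBN}, {ISBN, Title}

{ISBN} never appears on the right of any FD, so every key must include it.
{AuthorID, ISBN}⁺ = {AuthorID, Branch, ISBN, Publisher, Title}, which is every attribute, so {AuthorID, ISBN} is a candidate key.
{ISBN, Title}⁺ = {AuthorID, Branch, ISBN, Publisher, Title}, which is every attribute, so {ISBN, Title} is a candidate key.
Any other superkey properly contains one of these, so there are no further candidate keys.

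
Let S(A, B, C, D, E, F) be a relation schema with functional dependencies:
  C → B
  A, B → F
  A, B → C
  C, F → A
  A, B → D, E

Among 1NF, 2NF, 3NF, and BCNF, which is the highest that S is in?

3NF

Candidate keys: {A, B}, {A, C}, {C, F}. Prime attributes: {A, B, C, F}.
C → B breaks BCNF: {C}⁺ = {B, C}, so {C} is not a superkey.
But every attribute on its right side ({B}) is prime, and the same holds for every other non-superkey FD, so 3NF still holds.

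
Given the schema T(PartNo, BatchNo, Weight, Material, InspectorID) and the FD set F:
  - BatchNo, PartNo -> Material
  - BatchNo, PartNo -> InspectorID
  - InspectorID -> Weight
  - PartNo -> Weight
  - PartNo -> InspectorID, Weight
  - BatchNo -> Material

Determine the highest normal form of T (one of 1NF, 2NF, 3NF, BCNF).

Candidate key: {BatchNo, PartNo}. Prime attributes: {BatchNo, PartNo}.
InspectorID -> Weight: {InspectorID}⁺ = {InspectorID, Weight}, which is not all of the attributes, so the left side is not a superkey — BCNF is violated.
InspectorID -> Weight determines the non-prime attribute {Weight} from a non-superkey — 3NF is violated.
Since {BatchNo} ⊂ {BatchNo, PartNo} and {BatchNo}⁺ ⊇ {Material} with {Material} non-prime, there is a partial dependency; 2NF fails.

1NF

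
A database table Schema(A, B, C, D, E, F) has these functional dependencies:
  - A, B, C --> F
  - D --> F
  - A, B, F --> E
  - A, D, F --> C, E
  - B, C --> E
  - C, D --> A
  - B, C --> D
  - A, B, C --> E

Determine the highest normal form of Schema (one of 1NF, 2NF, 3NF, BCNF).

1NF

Candidate keys: {A, B, D}, {B, C}. Prime attributes: {A, B, C, D}.
D --> F: {D}⁺ = {D, F}, which is not all of the attributes, so the left side is not a superkey — BCNF is violated.
Because {F} is non-prime and the left side of D --> F is not a superkey, the relation is not in 3NF.
Since {D} ⊂ {A, B, D} and {D}⁺ ⊇ {F} with {F} non-prime, there is a partial dependency; 2NF fails.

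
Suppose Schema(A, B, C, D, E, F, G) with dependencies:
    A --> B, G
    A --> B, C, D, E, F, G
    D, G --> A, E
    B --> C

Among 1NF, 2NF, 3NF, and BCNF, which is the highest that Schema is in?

2NF

Candidate keys: {A}, {D, G}. Prime attributes: {A, D, G}.
B --> C: {B}⁺ = {B, C}, which is not all of the attributes, so the left side is not a superkey — BCNF is violated.
B --> C has non-prime {C} on the right and a non-superkey on the left, so 3NF fails.
Checking every proper subset of each key, none determines a non-prime attribute — 2NF is satisfied.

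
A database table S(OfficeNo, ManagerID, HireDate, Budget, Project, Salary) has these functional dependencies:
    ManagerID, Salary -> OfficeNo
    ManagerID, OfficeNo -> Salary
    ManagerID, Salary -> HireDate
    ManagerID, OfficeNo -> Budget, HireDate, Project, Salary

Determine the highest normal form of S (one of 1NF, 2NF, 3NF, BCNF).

Candidate keys: {ManagerID, OfficeNo}, {ManagerID, Salary}. Prime attributes: {ManagerID, OfficeNo, Salary}.
Every FD has a superkey on the left, so the relation is in BCNF.

BCNF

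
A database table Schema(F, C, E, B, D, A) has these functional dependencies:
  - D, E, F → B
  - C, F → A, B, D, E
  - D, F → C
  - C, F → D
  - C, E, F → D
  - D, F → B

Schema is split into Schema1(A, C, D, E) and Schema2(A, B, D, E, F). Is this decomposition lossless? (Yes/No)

The shared attributes are {A, D, E} and {A, D, E}⁺ = {A, D, E}.
Neither Schema1 nor Schema2 is contained in that closure, so the decomposition is lossy.

No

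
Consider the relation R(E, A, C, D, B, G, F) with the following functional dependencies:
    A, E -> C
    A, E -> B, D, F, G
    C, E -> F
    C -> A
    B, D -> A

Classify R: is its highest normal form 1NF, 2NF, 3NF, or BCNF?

3NF

Candidate keys: {A, E}, {B, D, E}, {C, E}. Prime attributes: {A, B, C, D, E}.
For C -> A we have {C}⁺ = {A, C}; {C} is not a superkey, so BCNF fails.
But every attribute on its right side ({A}) is prime, and the same holds for every other non-superkey FD, so 3NF still holds.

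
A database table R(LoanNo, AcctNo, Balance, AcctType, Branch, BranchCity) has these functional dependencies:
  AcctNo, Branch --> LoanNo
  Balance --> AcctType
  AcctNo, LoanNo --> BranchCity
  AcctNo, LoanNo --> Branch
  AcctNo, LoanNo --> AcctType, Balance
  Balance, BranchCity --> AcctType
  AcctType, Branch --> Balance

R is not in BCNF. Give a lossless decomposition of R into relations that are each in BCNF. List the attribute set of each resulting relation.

Candidate keys of the original relation: {AcctNo, Branch}, {AcctNo, LoanNo}.
{AcctNo, AcctType, Balance, Branch, BranchCity, LoanNo}: {Balance} determines {AcctType, Balance} here but is not a superkey — split on Balance --> AcctType, giving {AcctType, Balance} and {AcctNo, Balance, Branch, BranchCity, LoanNo}.
{AcctType, Balance} is in BCNF.
{AcctNo, Balance, Branch, BranchCity, LoanNo} is in BCNF.

{AcctNo, Balance, Branch, BranchCity, LoanNo}; {AcctType, Balance}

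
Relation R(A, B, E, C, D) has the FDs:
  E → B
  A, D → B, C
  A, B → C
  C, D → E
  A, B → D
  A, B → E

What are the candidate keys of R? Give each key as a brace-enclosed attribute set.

{A, B}, {A, D}, {A, E}

{A} never appears on the right of any FD, so every key must include it.
{A, B} is a candidate key since {A, B}⁺ = {A, B, C, D, E} covers every attribute.
{A, D} is a candidate key since {A, D}⁺ = {A, B, C, D, E} covers every attribute.
{A, E} is a candidate key since {A, E}⁺ = {A, B, C, D, E} covers every attribute.
These are minimal and exhaustive — every other superkey contains one of them.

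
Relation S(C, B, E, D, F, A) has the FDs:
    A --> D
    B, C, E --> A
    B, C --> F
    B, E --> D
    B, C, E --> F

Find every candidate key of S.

{B, C, E}

Attributes never on any right-hand side: {B, C, E} — every candidate key must contain all of them.
{B, C, E} is a candidate key since {B, C, E}⁺ = {A, B, C, D, E, F} covers every attribute.
No smaller or unrelated set reaches every attribute, so there are no other keys.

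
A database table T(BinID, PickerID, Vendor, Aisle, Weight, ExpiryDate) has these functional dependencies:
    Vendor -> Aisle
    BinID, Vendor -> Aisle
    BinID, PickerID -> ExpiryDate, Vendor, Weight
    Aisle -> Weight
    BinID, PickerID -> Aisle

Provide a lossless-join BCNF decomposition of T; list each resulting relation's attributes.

{Aisle, Vendor}; {Aisle, Weight}; {BinID, ExpiryDate, PickerID, Vendor}

Candidate key of the original relation: {BinID, PickerID}.
{Aisle, BinID, ExpiryDate, PickerID, Vendor, Weight}: {Vendor} determines {Aisle, Vendor, Weight} here but is not a superkey — split on Vendor -> Aisle, Weight, giving {Aisle, Vendor, Weight} and {BinID, ExpiryDate, PickerID, Vendor}.
{Aisle, Vendor, Weight}: {Aisle} determines {Aisle, Weight} here but is not a superkey — split on Aisle -> Weight, giving {Aisle, Weight} and {Aisle, Vendor}.
{Aisle, Weight} is in BCNF.
{Aisle, Vendor} is in BCNF.
{BinID, ExpiryDate, PickerID, Vendor} is in BCNF.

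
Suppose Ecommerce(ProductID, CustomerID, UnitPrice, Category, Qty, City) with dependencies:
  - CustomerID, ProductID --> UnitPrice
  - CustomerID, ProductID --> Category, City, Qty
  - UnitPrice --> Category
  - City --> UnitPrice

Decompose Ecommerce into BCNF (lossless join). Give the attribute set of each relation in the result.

{Category, UnitPrice}; {City, CustomerID, ProductID, Qty}; {City, UnitPrice}

Candidate key of the original relation: {CustomerID, ProductID}.
Within {Category, City, CustomerID, ProductID, Qty, UnitPrice}: {UnitPrice}⁺ ∩ {Category, City, CustomerID, ProductID, Qty, UnitPrice} = {Category, UnitPrice}, not the whole set, so UnitPrice --> Category violates BCNF; decompose into {Category, UnitPrice} and {City, CustomerID, ProductID, Qty, UnitPrice}.
{Category, UnitPrice} is in BCNF.
Within {City, CustomerID, ProductID, Qty, UnitPrice}: {City}⁺ ∩ {City, CustomerID, ProductID, Qty, UnitPrice} = {City, UnitPrice}, not the whole set, so City --> UnitPrice violates BCNF; decompose into {City, UnitPrice} and {City, CustomerID, ProductID, Qty}.
{City, UnitPrice} is in BCNF.
{City, CustomerID, ProductID, Qty} is in BCNF.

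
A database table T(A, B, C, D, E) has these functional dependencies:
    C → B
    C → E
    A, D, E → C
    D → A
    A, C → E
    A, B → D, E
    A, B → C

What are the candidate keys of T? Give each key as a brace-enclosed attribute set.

{A, B}, {A, C}, {B, D}, {C, D}, {D, E}

{A, B} is a candidate key since {A, B}⁺ = {A, B, C, D, E} covers every attribute.
{A, C} is a candidate key since {A, C}⁺ = {A, B, C, D, E} covers every attribute.
{B, D} is a candidate key since {B, D}⁺ = {A, B, C, D, E} covers every attribute.
{C, D} is a candidate key since {C, D}⁺ = {A, B, C, D, E} covers every attribute.
{D, E} is a candidate key since {D, E}⁺ = {A, B, C, D, E} covers every attribute.
No proper subset of any of these is a key, and no other minimal superkey exists.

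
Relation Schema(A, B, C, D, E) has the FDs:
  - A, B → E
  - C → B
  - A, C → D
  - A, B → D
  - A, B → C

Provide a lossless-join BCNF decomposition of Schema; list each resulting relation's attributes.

{A, C, D, E}; {B, C}

Candidate keys of the original relation: {A, B}, {A, C}.
In {A, B, C, D, E}, {C} is not a superkey ({C}⁺ restricted to this set is {B, C}), so split on C → B into {B, C} and {A, C, D, E}.
{B, C} has no BCNF violation.
{A, C, D, E} has no BCNF violation.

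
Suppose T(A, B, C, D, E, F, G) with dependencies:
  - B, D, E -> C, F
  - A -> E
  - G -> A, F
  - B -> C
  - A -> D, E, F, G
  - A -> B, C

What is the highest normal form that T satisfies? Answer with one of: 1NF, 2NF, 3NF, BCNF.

2NF

Candidate keys: {A}, {G}. Prime attributes: {A, G}.
B, D, E -> C, F: {B, D, E}⁺ = {B, C, D, E, F}, which is not all of the attributes, so the left side is not a superkey — BCNF is violated.
Because {C, F} are non-prime and the left side of B, D, E -> C, F is not a superkey, the relation is not in 3NF.
All keys have size 1, which rules out partial dependencies — 2NF is satisfied.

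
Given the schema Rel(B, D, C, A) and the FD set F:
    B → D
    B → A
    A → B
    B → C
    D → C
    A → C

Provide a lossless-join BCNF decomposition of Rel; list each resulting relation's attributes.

{A, B, D}; {C, D}

Candidate keys of the original relation: {A}, {B}.
{A, B, C, D}: {D} determines {C, D} here but is not a superkey — split on D → C, giving {C, D} and {A, B, D}.
{C, D} has no BCNF violation.
{A, B, D} has no BCNF violation.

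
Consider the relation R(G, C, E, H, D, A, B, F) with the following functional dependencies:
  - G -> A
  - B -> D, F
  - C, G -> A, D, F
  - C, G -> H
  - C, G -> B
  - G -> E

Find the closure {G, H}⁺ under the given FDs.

Start with {G, H}.
G -> A applies; add {A} → now {A, G, H}.
G -> E applies; add {E} → now {A, E, G, H}.
No further FD applies.

{A, E, G, H}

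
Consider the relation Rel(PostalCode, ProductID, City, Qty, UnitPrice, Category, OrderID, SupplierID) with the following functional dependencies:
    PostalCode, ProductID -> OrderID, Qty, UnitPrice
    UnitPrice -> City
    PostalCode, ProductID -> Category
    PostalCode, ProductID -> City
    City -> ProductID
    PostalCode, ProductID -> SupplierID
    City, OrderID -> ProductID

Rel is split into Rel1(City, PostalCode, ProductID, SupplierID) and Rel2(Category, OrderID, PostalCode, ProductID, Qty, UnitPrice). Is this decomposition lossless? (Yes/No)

Yes

Common attributes: {PostalCode, ProductID}; their closure is {Category, City, OrderID, PostalCode, ProductID, Qty, SupplierID, UnitPrice}.
Rel1 is contained in that closure, so Rel1 ∩ Rel2 -> Rel1 holds and the join is lossless.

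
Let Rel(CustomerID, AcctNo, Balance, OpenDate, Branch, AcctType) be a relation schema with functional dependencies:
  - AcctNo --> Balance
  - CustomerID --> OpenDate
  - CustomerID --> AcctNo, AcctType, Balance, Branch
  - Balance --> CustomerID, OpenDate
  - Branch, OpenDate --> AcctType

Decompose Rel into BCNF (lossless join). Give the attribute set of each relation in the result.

Candidate keys of the original relation: {AcctNo}, {Balance}, {CustomerID}.
Within {AcctNo, AcctType, Balance, Branch, CustomerID, OpenDate}: {Branch, OpenDate}⁺ ∩ {AcctNo, AcctType, Balance, Branch, CustomerID, OpenDate} = {AcctType, Branch, OpenDate}, not the whole set, so Branch, OpenDate --> AcctType violates BCNF; decompose into {AcctType, Branch, OpenDate} and {AcctNo, Balance, Branch, CustomerID, OpenDate}.
{AcctType, Branch, OpenDate} is in BCNF.
{AcctNo, Balance, Branch, CustomerID, OpenDate} is in BCNF.

{AcctNo, Balance, Branch, CustomerID, OpenDate}; {AcctType, Branch, OpenDate}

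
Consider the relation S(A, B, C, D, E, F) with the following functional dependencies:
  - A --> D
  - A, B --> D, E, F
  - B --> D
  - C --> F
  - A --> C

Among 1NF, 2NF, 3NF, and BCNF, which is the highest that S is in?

1NF

Candidate key: {A, B}. Prime attributes: {A, B}.
A --> D breaks BCNF: {A}⁺ = {A, C, D, F}, so {A} is not a superkey.
A --> D has non-prime {D} on the right and a non-superkey on the left, so 3NF fails.
{A} is a proper subset of the key {A, B}, and {A}⁺ contains the non-prime attributes {C, D, F} — a partial dependency, so 2NF is violated.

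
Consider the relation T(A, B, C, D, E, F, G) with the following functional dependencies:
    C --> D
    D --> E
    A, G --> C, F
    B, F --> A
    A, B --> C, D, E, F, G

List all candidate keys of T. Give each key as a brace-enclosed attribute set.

No FD produces {B}, so it must be in every candidate key.
{A, B} is a candidate key since {A, B}⁺ = {A, B, C, D, E, F, G} covers every attribute.
{B, F} is a candidate key since {B, F}⁺ = {A, B, C, D, E, F, G} covers every attribute.
No proper subset of any of these is a key, and no other minimal superkey exists.

{A, B}, {B, F}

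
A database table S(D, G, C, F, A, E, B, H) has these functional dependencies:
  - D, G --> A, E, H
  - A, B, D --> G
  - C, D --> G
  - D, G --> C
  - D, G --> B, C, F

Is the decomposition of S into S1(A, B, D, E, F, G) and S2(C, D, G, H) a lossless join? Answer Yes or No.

Yes

S1 ∩ S2 = {D, G}; its closure under F is {A, B, C, D, E, F, G, H}.
This includes all of S1, so the common attributes are a superkey of S1 — the join is lossless.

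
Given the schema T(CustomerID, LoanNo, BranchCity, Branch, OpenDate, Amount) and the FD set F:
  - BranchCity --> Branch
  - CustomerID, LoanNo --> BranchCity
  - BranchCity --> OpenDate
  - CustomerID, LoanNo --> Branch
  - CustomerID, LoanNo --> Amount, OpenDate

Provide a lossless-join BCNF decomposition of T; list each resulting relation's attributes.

Candidate key of the original relation: {CustomerID, LoanNo}.
In {Amount, Branch, BranchCity, CustomerID, LoanNo, OpenDate}, {BranchCity} is not a superkey ({BranchCity}⁺ restricted to this set is {Branch, BranchCity, OpenDate}), so split on BranchCity --> Branch, OpenDate into {Branch, BranchCity, OpenDate} and {Amount, BranchCity, CustomerID, LoanNo}.
{Branch, BranchCity, OpenDate} has no BCNF violation.
{Amount, BranchCity, CustomerID, LoanNo} has no BCNF violation.

{Amount, BranchCity, CustomerID, LoanNo}; {Branch, BranchCity, OpenDate}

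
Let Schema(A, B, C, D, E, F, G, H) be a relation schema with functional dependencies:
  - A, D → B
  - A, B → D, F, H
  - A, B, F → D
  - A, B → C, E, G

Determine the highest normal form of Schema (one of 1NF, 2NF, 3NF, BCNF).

BCNF

Candidate keys: {A, B}, {A, D}. Prime attributes: {A, B, D}.
Each dependency's left side is a superkey — BCNF holds.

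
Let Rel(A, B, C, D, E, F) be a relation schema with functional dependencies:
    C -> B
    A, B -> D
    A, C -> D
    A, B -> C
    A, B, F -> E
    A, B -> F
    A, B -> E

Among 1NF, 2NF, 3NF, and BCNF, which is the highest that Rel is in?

3NF

Candidate keys: {A, B}, {A, C}. Prime attributes: {A, B, C}.
C -> B breaks BCNF: {C}⁺ = {B, C}, so {C} is not a superkey.
Its right-hand attributes {B} are all prime, as are those of every other non-superkey FD — the relation is in 3NF.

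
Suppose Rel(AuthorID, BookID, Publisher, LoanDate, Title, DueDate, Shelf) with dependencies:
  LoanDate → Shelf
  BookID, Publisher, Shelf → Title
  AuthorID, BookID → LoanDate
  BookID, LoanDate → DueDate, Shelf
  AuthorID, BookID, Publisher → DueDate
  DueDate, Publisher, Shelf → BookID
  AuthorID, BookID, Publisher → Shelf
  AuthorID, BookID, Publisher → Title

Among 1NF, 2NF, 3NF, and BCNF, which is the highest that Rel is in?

Candidate keys: {AuthorID, BookID, Publisher}, {AuthorID, DueDate, LoanDate, Publisher}, {AuthorID, DueDate, Publisher, Shelf}. Prime attributes: {AuthorID, BookID, DueDate, LoanDate, Publisher, Shelf}.
LoanDate → Shelf breaks BCNF: {LoanDate}⁺ = {LoanDate, Shelf}, so {LoanDate} is not a superkey.
BookID, Publisher, Shelf → Title determines the non-prime attribute {Title} from a non-superkey — 3NF is violated.
{DueDate, LoanDate, Publisher} is a proper subset of the key {AuthorID, DueDate, LoanDate, Publisher}, and {DueDate, LoanDate, Publisher}⁺ contains the non-prime attribute {Title} — a partial dependency, so 2NF is violated.

1NF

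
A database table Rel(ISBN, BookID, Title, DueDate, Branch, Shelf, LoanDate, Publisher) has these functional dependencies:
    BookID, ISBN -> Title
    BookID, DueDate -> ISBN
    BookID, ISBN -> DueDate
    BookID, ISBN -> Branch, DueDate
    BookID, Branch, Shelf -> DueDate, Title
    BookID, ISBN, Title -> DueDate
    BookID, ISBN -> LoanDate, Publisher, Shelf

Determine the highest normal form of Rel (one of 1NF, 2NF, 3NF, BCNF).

Candidate keys: {BookID, Branch, Shelf}, {BookID, DueDate}, {BookID, ISBN}. Prime attributes: {BookID, Branch, DueDate, ISBN, Shelf}.
The left-hand side of every FD is a superkey, so BCNF is satisfied.

BCNF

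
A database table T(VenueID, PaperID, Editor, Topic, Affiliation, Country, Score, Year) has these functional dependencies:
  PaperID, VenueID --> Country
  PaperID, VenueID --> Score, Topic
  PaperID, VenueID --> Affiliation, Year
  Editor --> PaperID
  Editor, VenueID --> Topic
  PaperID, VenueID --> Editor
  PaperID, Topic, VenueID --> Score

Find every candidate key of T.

No FD produces {VenueID}, so it must be in every candidate key.
{Editor, VenueID} is a candidate key since {Editor, VenueID}⁺ = {Affiliation, Country, Editor, PaperID, Score, Topic, VenueID, Year} covers every attribute.
{PaperID, VenueID} is a candidate key since {PaperID, VenueID}⁺ = {Affiliation, Country, Editor, PaperID, Score, Topic, VenueID, Year} covers every attribute.
No proper subset of any of these is a key, and no other minimal superkey exists.

{Editor, VenueID}, {PaperID, VenueID}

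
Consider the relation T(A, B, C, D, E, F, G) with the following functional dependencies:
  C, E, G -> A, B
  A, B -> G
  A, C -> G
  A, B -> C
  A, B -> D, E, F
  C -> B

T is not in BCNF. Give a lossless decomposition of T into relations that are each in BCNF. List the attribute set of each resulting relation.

Candidate keys of the original relation: {A, B}, {A, C}, {C, E, G}.
Within {A, B, C, D, E, F, G}: {C}⁺ ∩ {A, B, C, D, E, F, G} = {B, C}, not the whole set, so C -> B violates BCNF; decompose into {B, C} and {A, C, D, E, F, G}.
{B, C} is in BCNF.
{A, C, D, E, F, G} is in BCNF.

{A, C, D, E, F, G}; {B, C}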